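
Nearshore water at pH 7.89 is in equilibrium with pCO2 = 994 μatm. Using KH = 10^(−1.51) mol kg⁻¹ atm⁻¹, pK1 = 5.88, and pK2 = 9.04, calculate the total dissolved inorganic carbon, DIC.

DIC = 3.40 mmol/kg

[CO2*] = KH · pCO2 = 10^(−1.51) × 994×10^-6 = 3.072×10^-5 mol/kg
α₀ = 1/(1 + K1/[H⁺] + K1K2/[H⁺]²) = 1/(1 + 10^+2.01 + 10^+0.86) = 0.009044
DIC = [CO2*]/α₀ = 3.072×10^-5 / 0.009044 = 3.40 mmol/kg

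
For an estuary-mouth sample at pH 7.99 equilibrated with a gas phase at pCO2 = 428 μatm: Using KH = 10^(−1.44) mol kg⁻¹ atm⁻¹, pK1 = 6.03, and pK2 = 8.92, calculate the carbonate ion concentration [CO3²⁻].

[CO2*] = KH · pCO2 = 10^(−1.44) × 428×10^-6 = 1.554×10^-5 mol/kg
α₀ = 1/(1 + K1/[H⁺] + K1K2/[H⁺]²) = 1/(1 + 10^+1.96 + 10^+1.03) = 0.009717
DIC = [CO2*]/α₀ = 1.554×10^-5 / 0.009717 = 1.599 mmol/kg
[CO3²⁻] = α₂·DIC; α₂ = 0.1041, so [CO3²⁻] = 0.1041 × 1.599 = 0.167 mmol/kg

[CO3²⁻] = 0.167 mmol/kg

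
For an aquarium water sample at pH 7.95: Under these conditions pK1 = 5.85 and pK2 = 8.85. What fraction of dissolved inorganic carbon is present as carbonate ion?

α₂ = 0.111

α₂ = 1 / (1 + [H⁺]/K2 + [H⁺]²/(K1K2)) = 1 / (1 + 10^+0.90 + 10^-1.20)
   = 1 / (1 + 7.9433 + 0.063096) = 1/9.0064 = 0.1110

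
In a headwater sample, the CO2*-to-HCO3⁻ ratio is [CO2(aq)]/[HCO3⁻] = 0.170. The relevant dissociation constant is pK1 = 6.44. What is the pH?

From K1 = [H⁺][HCO3⁻]/[CO2(aq)]:  pH = pK1 − log₁₀([CO2(aq)]/[HCO3⁻])
log₁₀(0.170) = -0.770
pH = 6.44 − (-0.770) = 7.21

pH = 7.21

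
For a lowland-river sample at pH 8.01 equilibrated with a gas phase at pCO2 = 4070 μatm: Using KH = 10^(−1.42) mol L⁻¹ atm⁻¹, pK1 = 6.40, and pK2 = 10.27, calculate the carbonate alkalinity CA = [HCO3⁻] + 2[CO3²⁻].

[CO2*] = KH · pCO2 = 10^(−1.42) × 4070×10^-6 = 1.547×10^-4 mol/L
α₀ = 1/(1 + K1/[H⁺] + K1K2/[H⁺]²) = 1/(1 + 10^+1.61 + 10^-0.65) = 0.02383
DIC = [CO2*]/α₀ = 1.547×10^-4 / 0.02383 = 6.493 mmol/L
CA = (α₁ + 2α₂)·DIC = (0.9708 + 2×0.005335) × 6.493 = 6.37 mmol/L

CA = 6.37 mmol/L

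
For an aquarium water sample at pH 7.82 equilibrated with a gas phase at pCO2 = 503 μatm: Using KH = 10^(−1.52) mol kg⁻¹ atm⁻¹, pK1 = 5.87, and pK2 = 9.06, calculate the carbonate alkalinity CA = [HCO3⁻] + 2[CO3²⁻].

CA = 1.51 mmol/kg

[CO2*] = KH · pCO2 = 10^(−1.52) × 503×10^-6 = 1.519×10^-5 mol/kg
α₀ = 1/(1 + K1/[H⁺] + K1K2/[H⁺]²) = 1/(1 + 10^+1.95 + 10^+0.71) = 0.01050
DIC = [CO2*]/α₀ = 1.519×10^-5 / 0.01050 = 1.447 mmol/kg
CA = (α₁ + 2α₂)·DIC = (0.9357 + 2×0.05384) × 1.447 = 1.51 mmol/kg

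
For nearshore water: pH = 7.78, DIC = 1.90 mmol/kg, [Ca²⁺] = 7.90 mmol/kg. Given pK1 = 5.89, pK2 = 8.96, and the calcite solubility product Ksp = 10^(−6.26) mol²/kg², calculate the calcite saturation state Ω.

α₂ = 1 / (1 + [H⁺]/K2 + [H⁺]²/(K1K2)) = 1 / (1 + 10^+1.18 + 10^-0.71)
   = 1 / (1 + 15.136 + 0.19498) = 1/16.331 = 0.06123
[CO3²⁻] = α₂ × DIC = 0.06123 × 1.90 = 0.1163 mmol/kg
Ksp = 10^(−6.26) = 5.495×10^-7
Ω = [Ca²⁺][CO3²⁻]/Ksp = (7.90×10^-3)(1.163×10^-4) / 5.495×10^-7 = 1.67

Ω = 1.67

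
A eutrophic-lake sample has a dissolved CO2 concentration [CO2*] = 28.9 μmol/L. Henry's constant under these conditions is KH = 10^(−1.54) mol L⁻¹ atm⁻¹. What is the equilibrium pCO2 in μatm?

KH = 10^(−1.54) = 2.884×10^-2 mol L⁻¹ atm⁻¹
pCO2 = [CO2*]/KH = 28.9×10^-6 / 2.884×10^-2 = 1.00×10^-3 atm = 1000 μatm

pCO2 = 1000 μatm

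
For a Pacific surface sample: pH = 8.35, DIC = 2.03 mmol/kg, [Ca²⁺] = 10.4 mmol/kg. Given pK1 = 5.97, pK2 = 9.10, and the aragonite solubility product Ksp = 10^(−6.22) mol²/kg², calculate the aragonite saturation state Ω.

Ω = 5.27

α₂ = 1 / (1 + [H⁺]/K2 + [H⁺]²/(K1K2)) = 1 / (1 + 10^+0.75 + 10^-1.63)
   = 1 / (1 + 5.6234 + 0.023442) = 1/6.6469 = 0.1504
[CO3²⁻] = α₂ × DIC = 0.1504 × 2.03 = 0.3054 mmol/kg
Ksp = 10^(−6.22) = 6.026×10^-7
Ω = [Ca²⁺][CO3²⁻]/Ksp = (10.4×10^-3)(3.054×10^-4) / 6.026×10^-7 = 5.27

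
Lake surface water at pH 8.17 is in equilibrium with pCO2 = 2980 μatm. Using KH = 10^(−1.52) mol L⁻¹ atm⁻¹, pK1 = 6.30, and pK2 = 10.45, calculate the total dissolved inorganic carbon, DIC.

DIC = 6.80 mmol/L

[CO2*] = KH · pCO2 = 10^(−1.52) × 2980×10^-6 = 8.999×10^-5 mol/L
α₀ = 1/(1 + K1/[H⁺] + K1K2/[H⁺]²) = 1/(1 + 10^+1.87 + 10^-0.41) = 0.01324
DIC = [CO2*]/α₀ = 8.999×10^-5 / 0.01324 = 6.80 mmol/L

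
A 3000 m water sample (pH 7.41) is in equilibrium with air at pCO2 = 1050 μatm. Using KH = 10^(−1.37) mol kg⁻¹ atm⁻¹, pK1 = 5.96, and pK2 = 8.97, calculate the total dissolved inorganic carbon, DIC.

[CO2*] = KH · pCO2 = 10^(−1.37) × 1050×10^-6 = 4.479×10^-5 mol/kg
α₀ = 1/(1 + K1/[H⁺] + K1K2/[H⁺]²) = 1/(1 + 10^+1.45 + 10^-0.11) = 0.03338
DIC = [CO2*]/α₀ = 4.479×10^-5 / 0.03338 = 1.34 mmol/kg

DIC = 1.34 mmol/kg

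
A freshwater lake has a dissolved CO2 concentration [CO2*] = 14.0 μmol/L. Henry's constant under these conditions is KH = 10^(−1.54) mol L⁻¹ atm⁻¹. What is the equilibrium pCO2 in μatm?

KH = 10^(−1.54) = 2.884×10^-2 mol L⁻¹ atm⁻¹
pCO2 = [CO2*]/KH = 14.0×10^-6 / 2.884×10^-2 = 4.85×10^-4 atm = 485 μatm

pCO2 = 485 μatm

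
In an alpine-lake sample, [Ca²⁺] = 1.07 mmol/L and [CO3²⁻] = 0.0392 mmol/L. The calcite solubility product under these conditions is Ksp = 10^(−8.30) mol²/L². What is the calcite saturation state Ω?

Ksp = 10^(−8.30) = 5.012×10^-9
Ω = [Ca²⁺][CO3²⁻]/Ksp = (1.07×10^-3)(0.0392×10^-3) / 5.012×10^-9 = 8.37

Ω = 8.37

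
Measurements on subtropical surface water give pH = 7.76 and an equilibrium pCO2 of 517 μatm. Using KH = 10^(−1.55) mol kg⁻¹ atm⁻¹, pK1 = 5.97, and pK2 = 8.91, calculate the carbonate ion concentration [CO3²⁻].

[CO2*] = KH · pCO2 = 10^(−1.55) × 517×10^-6 = 1.457×10^-5 mol/kg
α₀ = 1/(1 + K1/[H⁺] + K1K2/[H⁺]²) = 1/(1 + 10^+1.79 + 10^+0.64) = 0.01492
DIC = [CO2*]/α₀ = 1.457×10^-5 / 0.01492 = 0.9766 mmol/kg
[CO3²⁻] = α₂·DIC; α₂ = 0.06513, so [CO3²⁻] = 0.06513 × 0.9766 = 0.0636 mmol/kg

[CO3²⁻] = 0.0636 mmol/kg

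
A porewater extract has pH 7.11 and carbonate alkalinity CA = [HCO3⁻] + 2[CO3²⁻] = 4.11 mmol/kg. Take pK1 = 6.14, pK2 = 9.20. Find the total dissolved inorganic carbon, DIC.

CA = [HCO3⁻] + 2[CO3²⁻] = (α₁ + 2α₂)·DIC
At pH 7.11: [H⁺]/K1 = 10^-0.97 = 0.10715, K2/[H⁺] = 10^-2.09 = 0.0081283
α₁ = 1/(1 + 0.10715 + 0.0081283) = 1/1.1153 = 0.8966; α₂ = α₁·K2/[H⁺] = 0.007288
α₁ + 2α₂ = 0.9112
DIC = CA / (α₁ + 2α₂) = 4.11 / 0.9112 = 4.51 mmol/kg

DIC = 4.51 mmol/kg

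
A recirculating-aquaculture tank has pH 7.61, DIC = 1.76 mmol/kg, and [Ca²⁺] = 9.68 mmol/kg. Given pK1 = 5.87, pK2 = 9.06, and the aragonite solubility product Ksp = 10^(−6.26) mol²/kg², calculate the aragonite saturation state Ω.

α₂ = 1 / (1 + [H⁺]/K2 + [H⁺]²/(K1K2)) = 1 / (1 + 10^+1.45 + 10^-0.29)
   = 1 / (1 + 28.184 + 0.51286) = 1/29.697 = 0.03367
[CO3²⁻] = α₂ × DIC = 0.03367 × 1.76 = 0.05927 mmol/kg
Ksp = 10^(−6.26) = 5.495×10^-7
Ω = [Ca²⁺][CO3²⁻]/Ksp = (9.68×10^-3)(5.927×10^-5) / 5.495×10^-7 = 1.04

Ω = 1.04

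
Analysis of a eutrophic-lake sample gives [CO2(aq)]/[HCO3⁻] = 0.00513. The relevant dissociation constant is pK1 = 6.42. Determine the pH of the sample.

From K1 = [H⁺][HCO3⁻]/[CO2(aq)]:  pH = pK1 − log₁₀([CO2(aq)]/[HCO3⁻])
log₁₀(0.00513) = -2.290
pH = 6.42 − (-2.290) = 8.71

pH = 8.71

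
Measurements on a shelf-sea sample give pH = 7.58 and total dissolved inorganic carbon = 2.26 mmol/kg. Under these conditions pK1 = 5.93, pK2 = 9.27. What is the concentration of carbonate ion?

[CO3²⁻] = 0.0442 mmol/kg

α₂ = 1 / (1 + [H⁺]/K2 + [H⁺]²/(K1K2)) = 1 / (1 + 10^+1.69 + 10^+0.04)
   = 1 / (1 + 48.978 + 1.0965) = 1/51.074 = 0.01958
[CO3²⁻] = α₂ × DIC = 0.01958 × 2.26 = 0.0442 mmol/kg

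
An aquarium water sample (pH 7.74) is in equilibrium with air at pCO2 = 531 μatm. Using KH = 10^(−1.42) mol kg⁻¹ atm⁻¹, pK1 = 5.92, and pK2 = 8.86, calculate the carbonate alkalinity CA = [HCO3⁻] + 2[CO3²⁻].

CA = 1.54 mmol/kg

[CO2*] = KH · pCO2 = 10^(−1.42) × 531×10^-6 = 2.019×10^-5 mol/kg
α₀ = 1/(1 + K1/[H⁺] + K1K2/[H⁺]²) = 1/(1 + 10^+1.82 + 10^+0.70) = 0.01387
DIC = [CO2*]/α₀ = 2.019×10^-5 / 0.01387 = 1.455 mmol/kg
CA = (α₁ + 2α₂)·DIC = (0.9166 + 2×0.06953) × 1.455 = 1.54 mmol/kg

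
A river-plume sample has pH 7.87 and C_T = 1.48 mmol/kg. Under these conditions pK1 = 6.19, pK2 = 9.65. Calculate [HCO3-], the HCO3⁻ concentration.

α₁ = 1 / (1 + [H⁺]/K1 + K2/[H⁺]) = 1 / (1 + 10^-1.68 + 10^-1.78)
   = 1 / (1 + 0.020893 + 0.016596) = 1/1.0375 = 0.9639
[HCO3⁻] = α₁ × DIC = 0.9639 × 1.48 = 1.43 mmol/kg

[HCO3⁻] = 1.43 mmol/kg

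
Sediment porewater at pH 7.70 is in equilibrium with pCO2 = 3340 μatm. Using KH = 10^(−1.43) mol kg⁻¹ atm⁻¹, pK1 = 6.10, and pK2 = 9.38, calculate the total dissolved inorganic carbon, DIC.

DIC = 5.17 mmol/kg

[CO2*] = KH · pCO2 = 10^(−1.43) × 3340×10^-6 = 1.241×10^-4 mol/kg
α₀ = 1/(1 + K1/[H⁺] + K1K2/[H⁺]²) = 1/(1 + 10^+1.60 + 10^-0.08) = 0.02401
DIC = [CO2*]/α₀ = 1.241×10^-4 / 0.02401 = 5.17 mmol/kg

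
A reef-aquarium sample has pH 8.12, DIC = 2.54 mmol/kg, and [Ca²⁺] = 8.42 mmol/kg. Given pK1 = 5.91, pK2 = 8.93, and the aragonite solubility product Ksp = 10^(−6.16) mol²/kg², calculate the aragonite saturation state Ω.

Ω = 4.12

α₂ = 1 / (1 + [H⁺]/K2 + [H⁺]²/(K1K2)) = 1 / (1 + 10^+0.81 + 10^-1.40)
   = 1 / (1 + 6.4565 + 0.039811) = 1/7.4964 = 0.1334
[CO3²⁻] = α₂ × DIC = 0.1334 × 2.54 = 0.3388 mmol/kg
Ksp = 10^(−6.16) = 6.918×10^-7
Ω = [Ca²⁺][CO3²⁻]/Ksp = (8.42×10^-3)(3.388×10^-4) / 6.918×10^-7 = 4.12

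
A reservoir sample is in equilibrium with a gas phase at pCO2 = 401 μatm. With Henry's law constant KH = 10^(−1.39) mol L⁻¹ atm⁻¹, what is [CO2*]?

KH = 10^(−1.39) = 4.074×10^-2 mol L⁻¹ atm⁻¹
[CO2*] = KH · pCO2 = 4.074×10^-2 × 401×10^-6 atm = 1.63×10^-5 mol/L

[CO2*] = 16.3 μmol/L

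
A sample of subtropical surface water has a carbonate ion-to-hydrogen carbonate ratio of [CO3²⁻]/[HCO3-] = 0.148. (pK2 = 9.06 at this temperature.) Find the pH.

From K2 = [H⁺][CO3²⁻]/[HCO3-]:  pH = pK2 + log₁₀([CO3²⁻]/[HCO3-])
log₁₀(0.148) = -0.830
pH = 9.06 + (-0.830) = 8.23

pH = 8.23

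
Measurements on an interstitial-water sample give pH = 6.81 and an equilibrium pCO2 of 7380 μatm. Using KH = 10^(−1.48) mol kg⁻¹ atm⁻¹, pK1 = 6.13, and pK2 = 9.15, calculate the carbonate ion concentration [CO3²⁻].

[CO2*] = KH · pCO2 = 10^(−1.48) × 7380×10^-6 = 2.444×10^-4 mol/kg
α₀ = 1/(1 + K1/[H⁺] + K1K2/[H⁺]²) = 1/(1 + 10^+0.68 + 10^-1.66) = 0.1722
DIC = [CO2*]/α₀ = 2.444×10^-4 / 0.1722 = 1.419 mmol/kg
[CO3²⁻] = α₂·DIC; α₂ = 0.003767, so [CO3²⁻] = 0.003767 × 1.419 = 0.00535 mmol/kg = 5.35 μmol/kg

[CO3²⁻] = 5.35 μmol/kg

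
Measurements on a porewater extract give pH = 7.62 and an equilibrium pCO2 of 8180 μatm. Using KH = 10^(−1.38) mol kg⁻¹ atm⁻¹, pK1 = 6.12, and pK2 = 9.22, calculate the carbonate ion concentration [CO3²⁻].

[CO3²⁻] = 0.271 mmol/kg

[CO2*] = KH · pCO2 = 10^(−1.38) × 8180×10^-6 = 3.410×10^-4 mol/kg
α₀ = 1/(1 + K1/[H⁺] + K1K2/[H⁺]²) = 1/(1 + 10^+1.50 + 10^-0.10) = 0.02992
DIC = [CO2*]/α₀ = 3.410×10^-4 / 0.02992 = 11.40 mmol/kg
[CO3²⁻] = α₂·DIC; α₂ = 0.02377, so [CO3²⁻] = 0.02377 × 11.40 = 0.271 mmol/kg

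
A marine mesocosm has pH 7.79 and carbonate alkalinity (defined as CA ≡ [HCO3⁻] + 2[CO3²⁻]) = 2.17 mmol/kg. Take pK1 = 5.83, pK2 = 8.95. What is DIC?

DIC = 2.06 mmol/kg

CA = [HCO3⁻] + 2[CO3²⁻] = (α₁ + 2α₂)·DIC
At pH 7.79: [H⁺]/K1 = 10^-1.96 = 0.010965, K2/[H⁺] = 10^-1.16 = 0.069183
α₁ = 1/(1 + 0.010965 + 0.069183) = 1/1.0801 = 0.9258; α₂ = α₁·K2/[H⁺] = 0.06405
α₁ + 2α₂ = 1.0539
DIC = CA / (α₁ + 2α₂) = 2.17 / 1.0539 = 2.06 mmol/kg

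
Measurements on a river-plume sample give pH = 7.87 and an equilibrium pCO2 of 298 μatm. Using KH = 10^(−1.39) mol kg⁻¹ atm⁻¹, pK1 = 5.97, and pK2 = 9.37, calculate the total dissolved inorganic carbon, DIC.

DIC = 1.01 mmol/kg

[CO2*] = KH · pCO2 = 10^(−1.39) × 298×10^-6 = 1.214×10^-5 mol/kg
α₀ = 1/(1 + K1/[H⁺] + K1K2/[H⁺]²) = 1/(1 + 10^+1.90 + 10^+0.40) = 0.01206
DIC = [CO2*]/α₀ = 1.214×10^-5 / 0.01206 = 1.01 mmol/kg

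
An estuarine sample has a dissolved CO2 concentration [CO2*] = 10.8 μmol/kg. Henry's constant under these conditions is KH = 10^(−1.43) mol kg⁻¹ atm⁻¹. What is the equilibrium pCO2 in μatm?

pCO2 = 291 μatm

KH = 10^(−1.43) = 3.715×10^-2 mol kg⁻¹ atm⁻¹
pCO2 = [CO2*]/KH = 10.8×10^-6 / 3.715×10^-2 = 2.91×10^-4 atm = 291 μatm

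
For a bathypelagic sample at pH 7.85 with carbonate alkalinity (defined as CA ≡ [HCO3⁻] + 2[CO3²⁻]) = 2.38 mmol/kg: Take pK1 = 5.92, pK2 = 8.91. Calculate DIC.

CA = [HCO3⁻] + 2[CO3²⁻] = (α₁ + 2α₂)·DIC
At pH 7.85: [H⁺]/K1 = 10^-1.93 = 0.011749, K2/[H⁺] = 10^-1.06 = 0.087096
α₁ = 1/(1 + 0.011749 + 0.087096) = 1/1.0988 = 0.9100; α₂ = α₁·K2/[H⁺] = 0.07926
α₁ + 2α₂ = 1.0686
DIC = CA / (α₁ + 2α₂) = 2.38 / 1.0686 = 2.23 mmol/kg

DIC = 2.23 mmol/kg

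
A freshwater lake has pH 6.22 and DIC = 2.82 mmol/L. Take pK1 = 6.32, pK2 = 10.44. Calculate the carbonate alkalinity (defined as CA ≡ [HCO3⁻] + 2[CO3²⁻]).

CA = 1.25 mmol/L

CA = [HCO3⁻] + 2[CO3²⁻] = (α₁ + 2α₂)·DIC
At pH 6.22: [H⁺]/K1 = 10^0.10 = 1.2589, K2/[H⁺] = 10^-4.22 = 6.0256×10^-5
α₁ = 1/(1 + 1.2589 + 6.0256×10^-5) = 1/2.2590 = 0.4427; α₂ = α₁·K2/[H⁺] = 2.667×10^-5
α₁ + 2α₂ = 0.4427
CA = 0.4427 × 2.82 = 1.25 mmol/L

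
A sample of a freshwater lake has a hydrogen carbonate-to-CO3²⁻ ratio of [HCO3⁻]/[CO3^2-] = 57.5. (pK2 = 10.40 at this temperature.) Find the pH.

pH = 8.64

From K2 = [H⁺][CO3^2-]/[HCO3⁻]:  pH = pK2 − log₁₀([HCO3⁻]/[CO3^2-])
log₁₀(57.5) = +1.760
pH = 10.40 − (+1.760) = 8.64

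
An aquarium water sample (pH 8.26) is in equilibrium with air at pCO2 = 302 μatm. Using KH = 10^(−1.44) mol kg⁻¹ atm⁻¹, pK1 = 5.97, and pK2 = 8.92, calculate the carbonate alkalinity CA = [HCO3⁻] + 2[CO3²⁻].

[CO2*] = KH · pCO2 = 10^(−1.44) × 302×10^-6 = 1.096×10^-5 mol/kg
α₀ = 1/(1 + K1/[H⁺] + K1K2/[H⁺]²) = 1/(1 + 10^+2.29 + 10^+1.63) = 0.004190
DIC = [CO2*]/α₀ = 1.096×10^-5 / 0.004190 = 2.617 mmol/kg
CA = (α₁ + 2α₂)·DIC = (0.8171 + 2×0.1788) × 2.617 = 3.07 mmol/kg

CA = 3.07 mmol/kg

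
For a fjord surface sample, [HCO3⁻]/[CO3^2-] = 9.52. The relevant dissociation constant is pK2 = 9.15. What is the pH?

From K2 = [H⁺][CO3^2-]/[HCO3⁻]:  pH = pK2 − log₁₀([HCO3⁻]/[CO3^2-])
log₁₀(9.52) = +0.979
pH = 9.15 − (+0.979) = 8.17

pH = 8.17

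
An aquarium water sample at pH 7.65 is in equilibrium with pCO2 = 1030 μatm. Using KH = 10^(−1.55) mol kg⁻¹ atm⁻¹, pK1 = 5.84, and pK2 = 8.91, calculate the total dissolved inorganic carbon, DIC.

[CO2*] = KH · pCO2 = 10^(−1.55) × 1030×10^-6 = 2.903×10^-5 mol/kg
α₀ = 1/(1 + K1/[H⁺] + K1K2/[H⁺]²) = 1/(1 + 10^+1.81 + 10^+0.55) = 0.01447
DIC = [CO2*]/α₀ = 2.903×10^-5 / 0.01447 = 2.01 mmol/kg

DIC = 2.01 mmol/kg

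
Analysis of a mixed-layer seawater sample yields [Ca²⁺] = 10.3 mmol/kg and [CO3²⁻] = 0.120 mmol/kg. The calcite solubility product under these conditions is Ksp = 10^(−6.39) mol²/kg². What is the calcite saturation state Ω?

Ksp = 10^(−6.39) = 4.074×10^-7
Ω = [Ca²⁺][CO3²⁻]/Ksp = (10.3×10^-3)(0.120×10^-3) / 4.074×10^-7 = 3.03

Ω = 3.03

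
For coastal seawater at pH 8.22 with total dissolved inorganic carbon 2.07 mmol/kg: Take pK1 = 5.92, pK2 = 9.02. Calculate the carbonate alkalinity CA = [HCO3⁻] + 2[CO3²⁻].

CA = [HCO3⁻] + 2[CO3²⁻] = (α₁ + 2α₂)·DIC
At pH 8.22: [H⁺]/K1 = 10^-2.30 = 0.0050119, K2/[H⁺] = 10^-0.80 = 0.15849
α₁ = 1/(1 + 0.0050119 + 0.15849) = 1/1.1635 = 0.8595; α₂ = α₁·K2/[H⁺] = 0.1362
α₁ + 2α₂ = 1.1319
CA = 1.1319 × 2.07 = 2.34 mmol/kg

CA = 2.34 mmol/kg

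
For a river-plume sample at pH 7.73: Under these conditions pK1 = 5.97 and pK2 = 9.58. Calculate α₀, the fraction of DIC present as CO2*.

α₀ = 0.0168

α₀ = 1 / (1 + K1/[H⁺] + K1K2/[H⁺]²) = 1 / (1 + 10^+1.76 + 10^-0.09)
   = 1 / (1 + 57.544 + 0.81283) = 1/59.357 = 0.01685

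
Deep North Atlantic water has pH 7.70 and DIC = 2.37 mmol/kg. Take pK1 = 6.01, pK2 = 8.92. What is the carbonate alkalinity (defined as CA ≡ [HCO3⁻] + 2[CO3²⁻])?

CA = 2.46 mmol/kg

CA = [HCO3⁻] + 2[CO3²⁻] = (α₁ + 2α₂)·DIC
At pH 7.70: [H⁺]/K1 = 10^-1.69 = 0.020417, K2/[H⁺] = 10^-1.22 = 0.060256
α₁ = 1/(1 + 0.020417 + 0.060256) = 1/1.0807 = 0.9253; α₂ = α₁·K2/[H⁺] = 0.05576
α₁ + 2α₂ = 1.0369
CA = 1.0369 × 2.37 = 2.46 mmol/kg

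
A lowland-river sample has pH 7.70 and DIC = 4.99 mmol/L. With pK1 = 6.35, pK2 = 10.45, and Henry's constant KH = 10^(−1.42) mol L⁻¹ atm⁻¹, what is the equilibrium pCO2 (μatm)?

pCO2 = 5600 μatm

α₀ = 1 / (1 + K1/[H⁺] + K1K2/[H⁺]²) = 1 / (1 + 10^+1.35 + 10^-1.40)
   = 1 / (1 + 22.387 + 0.039811) = 1/23.427 = 0.04269
[CO2*] = α₀ × DIC = 0.04269 × 4.99 = 0.2130 mmol/L
pCO2 = [CO2*]/KH = 2.130×10^-4 / 3.802×10^-2 = 5600 μatm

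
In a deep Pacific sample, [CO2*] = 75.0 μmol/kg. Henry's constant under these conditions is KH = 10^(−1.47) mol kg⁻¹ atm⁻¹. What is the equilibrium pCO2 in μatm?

pCO2 = 2210 μatm

KH = 10^(−1.47) = 3.388×10^-2 mol kg⁻¹ atm⁻¹
pCO2 = [CO2*]/KH = 75.0×10^-6 / 3.388×10^-2 = 2.21×10^-3 atm = 2210 μatm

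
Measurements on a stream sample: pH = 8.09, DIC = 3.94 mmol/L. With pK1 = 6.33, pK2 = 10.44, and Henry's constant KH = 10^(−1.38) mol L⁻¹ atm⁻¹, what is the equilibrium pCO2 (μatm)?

pCO2 = 1610 μatm

α₀ = 1 / (1 + K1/[H⁺] + K1K2/[H⁺]²) = 1 / (1 + 10^+1.76 + 10^-0.59)
   = 1 / (1 + 57.544 + 0.25704) = 1/58.801 = 0.01701
[CO2*] = α₀ × DIC = 0.01701 × 3.94 = 0.06701 mmol/L
pCO2 = [CO2*]/KH = 6.701×10^-5 / 4.169×10^-2 = 1610 μatm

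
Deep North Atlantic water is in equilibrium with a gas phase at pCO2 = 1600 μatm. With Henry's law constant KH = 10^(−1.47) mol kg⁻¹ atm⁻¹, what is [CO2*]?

KH = 10^(−1.47) = 3.388×10^-2 mol kg⁻¹ atm⁻¹
[CO2*] = KH · pCO2 = 3.388×10^-2 × 1600×10^-6 atm = 5.42×10^-5 mol/kg

[CO2*] = 54.2 μmol/kg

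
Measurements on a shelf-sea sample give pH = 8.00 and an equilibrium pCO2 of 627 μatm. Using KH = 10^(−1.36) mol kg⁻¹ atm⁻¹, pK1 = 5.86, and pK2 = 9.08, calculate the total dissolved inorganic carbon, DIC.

DIC = 4.12 mmol/kg

[CO2*] = KH · pCO2 = 10^(−1.36) × 627×10^-6 = 2.737×10^-5 mol/kg
α₀ = 1/(1 + K1/[H⁺] + K1K2/[H⁺]²) = 1/(1 + 10^+2.14 + 10^+1.06) = 0.006644
DIC = [CO2*]/α₀ = 2.737×10^-5 / 0.006644 = 4.12 mmol/kg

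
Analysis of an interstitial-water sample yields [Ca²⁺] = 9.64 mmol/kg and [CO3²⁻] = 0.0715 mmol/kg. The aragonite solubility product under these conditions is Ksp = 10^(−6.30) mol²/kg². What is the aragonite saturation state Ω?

Ω = 1.38

Ksp = 10^(−6.30) = 5.012×10^-7
Ω = [Ca²⁺][CO3²⁻]/Ksp = (9.64×10^-3)(0.0715×10^-3) / 5.012×10^-7 = 1.38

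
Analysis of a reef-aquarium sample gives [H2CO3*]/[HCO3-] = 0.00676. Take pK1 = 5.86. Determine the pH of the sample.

From K1 = [H⁺][HCO3-]/[H2CO3*]:  pH = pK1 − log₁₀([H2CO3*]/[HCO3-])
log₁₀(0.00676) = -2.170
pH = 5.86 − (-2.170) = 8.03

pH = 8.03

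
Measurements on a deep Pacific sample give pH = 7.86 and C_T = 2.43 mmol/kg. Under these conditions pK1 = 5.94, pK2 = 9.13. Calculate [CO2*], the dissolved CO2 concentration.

α₀ = 1 / (1 + K1/[H⁺] + K1K2/[H⁺]²) = 1 / (1 + 10^+1.92 + 10^+0.65)
   = 1 / (1 + 83.176 + 4.4668) = 1/88.643 = 0.01128
[CO2*] = α₀ × DIC = 0.01128 × 2.43 = 0.0274 mmol/kg

[CO2*] = 0.0274 mmol/kg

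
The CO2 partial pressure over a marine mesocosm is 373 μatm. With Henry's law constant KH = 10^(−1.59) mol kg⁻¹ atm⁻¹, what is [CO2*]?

KH = 10^(−1.59) = 2.570×10^-2 mol kg⁻¹ atm⁻¹
[CO2*] = KH · pCO2 = 2.570×10^-2 × 373×10^-6 atm = 9.59×10^-6 mol/kg

[CO2*] = 9.59 μmol/kg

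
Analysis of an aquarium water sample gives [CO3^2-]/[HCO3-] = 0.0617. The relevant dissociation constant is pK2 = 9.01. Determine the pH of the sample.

From K2 = [H⁺][CO3^2-]/[HCO3-]:  pH = pK2 + log₁₀([CO3^2-]/[HCO3-])
log₁₀(0.0617) = -1.210
pH = 9.01 + (-1.210) = 7.80

pH = 7.80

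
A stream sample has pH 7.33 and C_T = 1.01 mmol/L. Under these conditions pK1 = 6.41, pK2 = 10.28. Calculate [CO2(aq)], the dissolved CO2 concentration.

α₀ = 1 / (1 + K1/[H⁺] + K1K2/[H⁺]²) = 1 / (1 + 10^+0.92 + 10^-2.03)
   = 1 / (1 + 8.3176 + 0.0093325) = 1/9.3270 = 0.1072
[CO2*] = α₀ × DIC = 0.1072 × 1.01 = 0.108 mmol/L

[CO2*] = 0.108 mmol/L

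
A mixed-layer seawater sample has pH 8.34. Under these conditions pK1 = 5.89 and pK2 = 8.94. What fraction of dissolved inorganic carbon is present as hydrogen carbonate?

α₁ = 0.797

α₁ = 1 / (1 + [H⁺]/K1 + K2/[H⁺]) = 1 / (1 + 10^-2.45 + 10^-0.60)
   = 1 / (1 + 0.0035481 + 0.25119) = 1/1.2547 = 0.7970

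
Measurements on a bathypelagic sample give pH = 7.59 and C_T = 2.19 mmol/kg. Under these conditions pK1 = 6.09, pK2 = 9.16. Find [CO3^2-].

α₂ = 1 / (1 + [H⁺]/K2 + [H⁺]²/(K1K2)) = 1 / (1 + 10^+1.57 + 10^+0.07)
   = 1 / (1 + 37.154 + 1.1749) = 1/39.328 = 0.02543
[CO3²⁻] = α₂ × DIC = 0.02543 × 2.19 = 0.0557 mmol/kg

[CO3²⁻] = 0.0557 mmol/kg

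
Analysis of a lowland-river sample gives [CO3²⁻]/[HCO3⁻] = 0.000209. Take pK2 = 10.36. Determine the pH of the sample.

From K2 = [H⁺][CO3²⁻]/[HCO3⁻]:  pH = pK2 + log₁₀([CO3²⁻]/[HCO3⁻])
log₁₀(0.000209) = -3.680
pH = 10.36 + (-3.680) = 6.68

pH = 6.68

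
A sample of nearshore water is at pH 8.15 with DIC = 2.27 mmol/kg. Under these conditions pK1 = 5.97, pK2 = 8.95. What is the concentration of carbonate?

[CO3²⁻] = 0.309 mmol/kg

α₂ = 1 / (1 + [H⁺]/K2 + [H⁺]²/(K1K2)) = 1 / (1 + 10^+0.80 + 10^-1.38)
   = 1 / (1 + 6.3096 + 0.041687) = 1/7.3513 = 0.1360
[CO3²⁻] = α₂ × DIC = 0.1360 × 2.27 = 0.309 mmol/kg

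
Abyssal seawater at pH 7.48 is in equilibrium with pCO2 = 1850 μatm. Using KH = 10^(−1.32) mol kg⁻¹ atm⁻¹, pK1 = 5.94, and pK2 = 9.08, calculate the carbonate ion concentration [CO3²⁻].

[CO3²⁻] = 0.0771 mmol/kg

[CO2*] = KH · pCO2 = 10^(−1.32) × 1850×10^-6 = 8.855×10^-5 mol/kg
α₀ = 1/(1 + K1/[H⁺] + K1K2/[H⁺]²) = 1/(1 + 10^+1.54 + 10^-0.06) = 0.02736
DIC = [CO2*]/α₀ = 8.855×10^-5 / 0.02736 = 3.236 mmol/kg
[CO3²⁻] = α₂·DIC; α₂ = 0.02383, so [CO3²⁻] = 0.02383 × 3.236 = 0.0771 mmol/kg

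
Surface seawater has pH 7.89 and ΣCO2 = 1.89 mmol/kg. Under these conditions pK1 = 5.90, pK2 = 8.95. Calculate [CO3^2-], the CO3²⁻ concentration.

[CO3²⁻] = 0.150 mmol/kg

α₂ = 1 / (1 + [H⁺]/K2 + [H⁺]²/(K1K2)) = 1 / (1 + 10^+1.06 + 10^-0.93)
   = 1 / (1 + 11.482 + 0.11749) = 1/12.599 = 0.07937
[CO3²⁻] = α₂ × DIC = 0.07937 × 1.89 = 0.150 mmol/kg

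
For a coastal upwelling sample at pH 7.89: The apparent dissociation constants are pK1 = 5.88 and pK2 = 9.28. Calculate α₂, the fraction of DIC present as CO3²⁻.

α₂ = 0.0388

α₂ = 1 / (1 + [H⁺]/K2 + [H⁺]²/(K1K2)) = 1 / (1 + 10^+1.39 + 10^-0.62)
   = 1 / (1 + 24.547 + 0.23988) = 1/25.787 = 0.03878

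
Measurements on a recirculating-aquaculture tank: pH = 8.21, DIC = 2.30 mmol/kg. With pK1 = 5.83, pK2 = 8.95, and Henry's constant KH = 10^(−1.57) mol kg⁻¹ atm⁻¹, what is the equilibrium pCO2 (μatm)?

pCO2 = 300 μatm

α₀ = 1 / (1 + K1/[H⁺] + K1K2/[H⁺]²) = 1 / (1 + 10^+2.38 + 10^+1.64)
   = 1 / (1 + 239.88 + 43.652) = 1/284.53 = 0.003515
[CO2*] = α₀ × DIC = 0.003515 × 2.30 = 0.008083 mmol/kg = 8.083 μmol/kg
pCO2 = [CO2*]/KH = 8.083×10^-6 / 2.692×10^-2 = 300 μatm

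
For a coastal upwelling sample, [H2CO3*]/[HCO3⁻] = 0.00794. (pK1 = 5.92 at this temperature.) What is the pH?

pH = 8.02

From K1 = [H⁺][HCO3⁻]/[H2CO3*]:  pH = pK1 − log₁₀([H2CO3*]/[HCO3⁻])
log₁₀(0.00794) = -2.100
pH = 5.92 − (-2.100) = 8.02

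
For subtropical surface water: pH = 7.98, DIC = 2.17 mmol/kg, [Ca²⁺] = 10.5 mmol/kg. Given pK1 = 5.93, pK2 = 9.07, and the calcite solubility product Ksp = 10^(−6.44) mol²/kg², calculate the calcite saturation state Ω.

α₂ = 1 / (1 + [H⁺]/K2 + [H⁺]²/(K1K2)) = 1 / (1 + 10^+1.09 + 10^-0.96)
   = 1 / (1 + 12.303 + 0.10965) = 1/13.412 = 0.07456
[CO3²⁻] = α₂ × DIC = 0.07456 × 2.17 = 0.1618 mmol/kg
Ksp = 10^(−6.44) = 3.631×10^-7
Ω = [Ca²⁺][CO3²⁻]/Ksp = (10.5×10^-3)(1.618×10^-4) / 3.631×10^-7 = 4.68

Ω = 4.68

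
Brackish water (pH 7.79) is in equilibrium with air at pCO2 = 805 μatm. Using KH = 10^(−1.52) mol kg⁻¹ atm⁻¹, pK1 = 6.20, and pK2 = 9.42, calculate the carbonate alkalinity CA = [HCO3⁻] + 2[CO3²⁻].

CA = 0.990 mmol/kg

[CO2*] = KH · pCO2 = 10^(−1.52) × 805×10^-6 = 2.431×10^-5 mol/kg
α₀ = 1/(1 + K1/[H⁺] + K1K2/[H⁺]²) = 1/(1 + 10^+1.59 + 10^-0.04) = 0.02450
DIC = [CO2*]/α₀ = 2.431×10^-5 / 0.02450 = 0.9923 mmol/kg
CA = (α₁ + 2α₂)·DIC = (0.9532 + 2×0.02234) × 0.9923 = 0.990 mmol/kg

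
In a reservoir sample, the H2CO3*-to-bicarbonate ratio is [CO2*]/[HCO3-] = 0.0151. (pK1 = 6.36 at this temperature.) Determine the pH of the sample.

From K1 = [H⁺][HCO3-]/[CO2*]:  pH = pK1 − log₁₀([CO2*]/[HCO3-])
log₁₀(0.0151) = -1.821
pH = 6.36 − (-1.821) = 8.18

pH = 8.18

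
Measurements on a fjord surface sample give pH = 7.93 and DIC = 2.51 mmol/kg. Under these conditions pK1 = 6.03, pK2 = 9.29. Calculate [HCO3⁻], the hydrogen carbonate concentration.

α₁ = 1 / (1 + [H⁺]/K1 + K2/[H⁺]) = 1 / (1 + 10^-1.90 + 10^-1.36)
   = 1 / (1 + 0.012589 + 0.043652) = 1/1.0562 = 0.9468
[HCO3⁻] = α₁ × DIC = 0.9468 × 2.51 = 2.38 mmol/kg

[HCO3⁻] = 2.38 mmol/kg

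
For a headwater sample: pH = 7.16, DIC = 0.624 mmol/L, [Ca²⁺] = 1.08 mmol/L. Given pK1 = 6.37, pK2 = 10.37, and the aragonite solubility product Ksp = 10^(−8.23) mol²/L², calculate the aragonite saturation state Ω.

Ω = 0.0607

α₂ = 1 / (1 + [H⁺]/K2 + [H⁺]²/(K1K2)) = 1 / (1 + 10^+3.21 + 10^+2.42)
   = 1 / (1 + 1621.8 + 263.03) = 1/1885.8 = 0.0005303
[CO3²⁻] = α₂ × DIC = 0.0005303 × 0.624 = 0.0003309 mmol/L = 0.3309 μmol/L
Ksp = 10^(−8.23) = 5.888×10^-9
Ω = [Ca²⁺][CO3²⁻]/Ksp = (1.08×10^-3)(3.309×10^-7) / 5.888×10^-9 = 0.0607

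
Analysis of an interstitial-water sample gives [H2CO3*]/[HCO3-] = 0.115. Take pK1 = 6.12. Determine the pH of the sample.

pH = 7.06

From K1 = [H⁺][HCO3-]/[H2CO3*]:  pH = pK1 − log₁₀([H2CO3*]/[HCO3-])
log₁₀(0.115) = -0.939
pH = 6.12 − (-0.939) = 7.06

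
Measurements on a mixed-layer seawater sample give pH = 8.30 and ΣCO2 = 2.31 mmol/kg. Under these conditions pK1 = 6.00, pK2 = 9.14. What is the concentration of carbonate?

α₂ = 1 / (1 + [H⁺]/K2 + [H⁺]²/(K1K2)) = 1 / (1 + 10^+0.84 + 10^-1.46)
   = 1 / (1 + 6.9183 + 0.034674) = 1/7.9530 = 0.1257
[CO3²⁻] = α₂ × DIC = 0.1257 × 2.31 = 0.290 mmol/kg

[CO3²⁻] = 0.290 mmol/kg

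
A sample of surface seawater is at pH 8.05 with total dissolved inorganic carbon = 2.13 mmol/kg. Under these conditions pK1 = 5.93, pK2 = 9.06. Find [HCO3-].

α₁ = 1 / (1 + [H⁺]/K1 + K2/[H⁺]) = 1 / (1 + 10^-2.12 + 10^-1.01)
   = 1 / (1 + 0.0075858 + 0.097724) = 1/1.1053 = 0.9047
[HCO3⁻] = α₁ × DIC = 0.9047 × 2.13 = 1.93 mmol/kg

[HCO3⁻] = 1.93 mmol/kg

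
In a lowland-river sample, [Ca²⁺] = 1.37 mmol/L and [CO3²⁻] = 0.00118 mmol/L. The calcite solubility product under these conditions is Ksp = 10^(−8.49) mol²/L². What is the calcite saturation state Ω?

Ksp = 10^(−8.49) = 3.236×10^-9
Ω = [Ca²⁺][CO3²⁻]/Ksp = (1.37×10^-3)(0.00118×10^-3) / 3.236×10^-9 = 0.500

Ω = 0.500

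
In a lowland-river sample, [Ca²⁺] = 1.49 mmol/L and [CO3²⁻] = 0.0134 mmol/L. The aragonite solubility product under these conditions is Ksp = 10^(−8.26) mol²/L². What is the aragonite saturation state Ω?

Ω = 3.63

Ksp = 10^(−8.26) = 5.495×10^-9
Ω = [Ca²⁺][CO3²⁻]/Ksp = (1.49×10^-3)(0.0134×10^-3) / 5.495×10^-9 = 3.63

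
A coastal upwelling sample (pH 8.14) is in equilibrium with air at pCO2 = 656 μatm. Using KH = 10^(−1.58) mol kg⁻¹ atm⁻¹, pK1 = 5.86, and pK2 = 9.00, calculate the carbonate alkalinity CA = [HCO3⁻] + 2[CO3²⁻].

[CO2*] = KH · pCO2 = 10^(−1.58) × 656×10^-6 = 1.725×10^-5 mol/kg
α₀ = 1/(1 + K1/[H⁺] + K1K2/[H⁺]²) = 1/(1 + 10^+2.28 + 10^+1.42) = 0.004590
DIC = [CO2*]/α₀ = 1.725×10^-5 / 0.004590 = 3.759 mmol/kg
CA = (α₁ + 2α₂)·DIC = (0.8747 + 2×0.1207) × 3.759 = 4.20 mmol/kg

CA = 4.20 mmol/kg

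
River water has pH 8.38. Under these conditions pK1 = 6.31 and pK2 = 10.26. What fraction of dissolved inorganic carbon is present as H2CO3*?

α₀ = 0.00833

α₀ = 1 / (1 + K1/[H⁺] + K1K2/[H⁺]²) = 1 / (1 + 10^+2.07 + 10^+0.19)
   = 1 / (1 + 117.49 + 1.5488) = 1/120.04 = 0.008331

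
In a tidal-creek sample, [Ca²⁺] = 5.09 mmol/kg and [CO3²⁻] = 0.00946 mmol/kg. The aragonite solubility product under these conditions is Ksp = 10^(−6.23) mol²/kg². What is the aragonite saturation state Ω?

Ω = 0.0818

Ksp = 10^(−6.23) = 5.888×10^-7
Ω = [Ca²⁺][CO3²⁻]/Ksp = (5.09×10^-3)(0.00946×10^-3) / 5.888×10^-7 = 0.0818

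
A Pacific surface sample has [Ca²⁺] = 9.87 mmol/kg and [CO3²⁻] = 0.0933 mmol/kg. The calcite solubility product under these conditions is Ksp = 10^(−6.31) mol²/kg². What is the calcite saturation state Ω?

Ksp = 10^(−6.31) = 4.898×10^-7
Ω = [Ca²⁺][CO3²⁻]/Ksp = (9.87×10^-3)(0.0933×10^-3) / 4.898×10^-7 = 1.88

Ω = 1.88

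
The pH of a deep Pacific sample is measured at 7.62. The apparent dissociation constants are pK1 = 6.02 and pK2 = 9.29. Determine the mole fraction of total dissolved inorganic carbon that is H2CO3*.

α₀ = 0.0240

α₀ = 1 / (1 + K1/[H⁺] + K1K2/[H⁺]²) = 1 / (1 + 10^+1.60 + 10^-0.07)
   = 1 / (1 + 39.811 + 0.85114) = 1/41.662 = 0.02400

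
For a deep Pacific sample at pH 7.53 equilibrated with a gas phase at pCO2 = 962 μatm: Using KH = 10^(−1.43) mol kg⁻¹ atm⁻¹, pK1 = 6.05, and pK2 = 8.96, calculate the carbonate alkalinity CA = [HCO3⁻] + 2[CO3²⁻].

[CO2*] = KH · pCO2 = 10^(−1.43) × 962×10^-6 = 3.574×10^-5 mol/kg
α₀ = 1/(1 + K1/[H⁺] + K1K2/[H⁺]²) = 1/(1 + 10^+1.48 + 10^+0.05) = 0.03094
DIC = [CO2*]/α₀ = 3.574×10^-5 / 0.03094 = 1.155 mmol/kg
CA = (α₁ + 2α₂)·DIC = (0.9343 + 2×0.03471) × 1.155 = 1.16 mmol/kg

CA = 1.16 mmol/kg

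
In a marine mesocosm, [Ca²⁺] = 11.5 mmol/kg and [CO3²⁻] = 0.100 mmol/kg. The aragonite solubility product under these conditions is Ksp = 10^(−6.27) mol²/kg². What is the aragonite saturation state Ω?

Ω = 2.14

Ksp = 10^(−6.27) = 5.370×10^-7
Ω = [Ca²⁺][CO3²⁻]/Ksp = (11.5×10^-3)(0.100×10^-3) / 5.370×10^-7 = 2.14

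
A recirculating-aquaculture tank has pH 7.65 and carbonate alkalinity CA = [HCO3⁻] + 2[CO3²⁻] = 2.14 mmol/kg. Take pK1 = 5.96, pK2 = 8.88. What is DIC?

CA = [HCO3⁻] + 2[CO3²⁻] = (α₁ + 2α₂)·DIC
At pH 7.65: [H⁺]/K1 = 10^-1.69 = 0.020417, K2/[H⁺] = 10^-1.23 = 0.058884
α₁ = 1/(1 + 0.020417 + 0.058884) = 1/1.0793 = 0.9265; α₂ = α₁·K2/[H⁺] = 0.05456
α₁ + 2α₂ = 1.0356
DIC = CA / (α₁ + 2α₂) = 2.14 / 1.0356 = 2.07 mmol/kg

DIC = 2.07 mmol/kg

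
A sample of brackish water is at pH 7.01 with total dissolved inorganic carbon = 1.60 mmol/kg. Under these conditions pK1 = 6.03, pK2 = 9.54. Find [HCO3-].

[HCO3⁻] = 1.44 mmol/kg

α₁ = 1 / (1 + [H⁺]/K1 + K2/[H⁺]) = 1 / (1 + 10^-0.98 + 10^-2.53)
   = 1 / (1 + 0.10471 + 0.0029512) = 1/1.1077 = 0.9028
[HCO3⁻] = α₁ × DIC = 0.9028 × 1.60 = 1.44 mmol/kg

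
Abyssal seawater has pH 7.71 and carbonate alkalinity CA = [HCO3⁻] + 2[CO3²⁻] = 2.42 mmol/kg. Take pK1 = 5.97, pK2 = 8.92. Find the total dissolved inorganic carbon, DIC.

DIC = 2.33 mmol/kg

CA = [HCO3⁻] + 2[CO3²⁻] = (α₁ + 2α₂)·DIC
At pH 7.71: [H⁺]/K1 = 10^-1.74 = 0.018197, K2/[H⁺] = 10^-1.21 = 0.061660
α₁ = 1/(1 + 0.018197 + 0.061660) = 1/1.0799 = 0.9260; α₂ = α₁·K2/[H⁺] = 0.05710
α₁ + 2α₂ = 1.0402
DIC = CA / (α₁ + 2α₂) = 2.42 / 1.0402 = 2.33 mmol/kg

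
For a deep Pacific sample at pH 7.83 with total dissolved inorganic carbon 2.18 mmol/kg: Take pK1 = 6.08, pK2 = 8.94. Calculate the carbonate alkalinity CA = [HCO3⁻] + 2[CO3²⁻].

CA = [HCO3⁻] + 2[CO3²⁻] = (α₁ + 2α₂)·DIC
At pH 7.83: [H⁺]/K1 = 10^-1.75 = 0.017783, K2/[H⁺] = 10^-1.11 = 0.077625
α₁ = 1/(1 + 0.017783 + 0.077625) = 1/1.0954 = 0.9129; α₂ = α₁·K2/[H⁺] = 0.07086
α₁ + 2α₂ = 1.0546
CA = 1.0546 × 2.18 = 2.30 mmol/kg

CA = 2.30 mmol/kg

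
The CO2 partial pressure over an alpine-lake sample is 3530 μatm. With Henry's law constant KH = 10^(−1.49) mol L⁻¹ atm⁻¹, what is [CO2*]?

KH = 10^(−1.49) = 3.236×10^-2 mol L⁻¹ atm⁻¹
[CO2*] = KH · pCO2 = 3.236×10^-2 × 3530×10^-6 atm = 1.14×10^-4 mol/L

[CO2*] = 114 μmol/L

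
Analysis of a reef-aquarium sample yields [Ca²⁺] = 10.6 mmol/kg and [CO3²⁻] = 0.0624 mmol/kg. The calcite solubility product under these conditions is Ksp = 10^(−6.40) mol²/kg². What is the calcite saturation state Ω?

Ksp = 10^(−6.40) = 3.981×10^-7
Ω = [Ca²⁺][CO3²⁻]/Ksp = (10.6×10^-3)(0.0624×10^-3) / 3.981×10^-7 = 1.66

Ω = 1.66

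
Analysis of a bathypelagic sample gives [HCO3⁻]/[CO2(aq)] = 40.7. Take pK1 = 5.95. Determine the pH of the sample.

From K1 = [H⁺][HCO3⁻]/[CO2(aq)]:  pH = pK1 + log₁₀([HCO3⁻]/[CO2(aq)])
log₁₀(40.7) = +1.610
pH = 5.95 + (+1.610) = 7.56

pH = 7.56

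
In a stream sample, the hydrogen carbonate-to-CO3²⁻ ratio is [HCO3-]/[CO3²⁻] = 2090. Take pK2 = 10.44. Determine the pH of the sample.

From K2 = [H⁺][CO3²⁻]/[HCO3-]:  pH = pK2 − log₁₀([HCO3-]/[CO3²⁻])
log₁₀(2090) = +3.320
pH = 10.44 − (+3.320) = 7.12

pH = 7.12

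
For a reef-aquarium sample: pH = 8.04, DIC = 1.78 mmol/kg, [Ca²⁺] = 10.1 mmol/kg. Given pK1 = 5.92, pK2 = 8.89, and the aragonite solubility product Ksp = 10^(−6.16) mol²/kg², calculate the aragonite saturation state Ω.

Ω = 3.20

α₂ = 1 / (1 + [H⁺]/K2 + [H⁺]²/(K1K2)) = 1 / (1 + 10^+0.85 + 10^-1.27)
   = 1 / (1 + 7.0795 + 0.053703) = 1/8.1332 = 0.1230
[CO3²⁻] = α₂ × DIC = 0.1230 × 1.78 = 0.2189 mmol/kg
Ksp = 10^(−6.16) = 6.918×10^-7
Ω = [Ca²⁺][CO3²⁻]/Ksp = (10.1×10^-3)(2.189×10^-4) / 6.918×10^-7 = 3.20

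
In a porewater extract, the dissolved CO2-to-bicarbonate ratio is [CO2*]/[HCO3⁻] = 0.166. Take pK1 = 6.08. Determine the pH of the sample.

pH = 6.86

From K1 = [H⁺][HCO3⁻]/[CO2*]:  pH = pK1 − log₁₀([CO2*]/[HCO3⁻])
log₁₀(0.166) = -0.780
pH = 6.08 − (-0.780) = 6.86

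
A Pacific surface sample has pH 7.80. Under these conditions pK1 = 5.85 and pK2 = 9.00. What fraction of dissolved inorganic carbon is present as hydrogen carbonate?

α₁ = 1 / (1 + [H⁺]/K1 + K2/[H⁺]) = 1 / (1 + 10^-1.95 + 10^-1.20)
   = 1 / (1 + 0.011220 + 0.063096) = 1/1.0743 = 0.9308

α₁ = 0.931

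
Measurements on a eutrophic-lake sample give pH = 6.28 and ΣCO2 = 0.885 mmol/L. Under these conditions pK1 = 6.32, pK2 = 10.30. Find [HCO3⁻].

α₁ = 1 / (1 + [H⁺]/K1 + K2/[H⁺]) = 1 / (1 + 10^+0.04 + 10^-4.02)
   = 1 / (1 + 1.0965 + 9.5499×10^-5) = 1/2.0966 = 0.4770
[HCO3⁻] = α₁ × DIC = 0.4770 × 0.885 = 0.422 mmol/L

[HCO3⁻] = 0.422 mmol/L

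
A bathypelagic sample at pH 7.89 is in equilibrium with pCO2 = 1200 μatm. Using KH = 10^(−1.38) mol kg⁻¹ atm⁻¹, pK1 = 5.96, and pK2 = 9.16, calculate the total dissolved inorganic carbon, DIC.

[CO2*] = KH · pCO2 = 10^(−1.38) × 1200×10^-6 = 5.002×10^-5 mol/kg
α₀ = 1/(1 + K1/[H⁺] + K1K2/[H⁺]²) = 1/(1 + 10^+1.93 + 10^+0.66) = 0.01103
DIC = [CO2*]/α₀ = 5.002×10^-5 / 0.01103 = 4.54 mmol/kg

DIC = 4.54 mmol/kg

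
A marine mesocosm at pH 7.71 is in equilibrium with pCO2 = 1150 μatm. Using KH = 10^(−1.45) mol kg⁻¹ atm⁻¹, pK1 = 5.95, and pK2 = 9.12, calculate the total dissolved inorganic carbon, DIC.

[CO2*] = KH · pCO2 = 10^(−1.45) × 1150×10^-6 = 4.080×10^-5 mol/kg
α₀ = 1/(1 + K1/[H⁺] + K1K2/[H⁺]²) = 1/(1 + 10^+1.76 + 10^+0.35) = 0.01645
DIC = [CO2*]/α₀ = 4.080×10^-5 / 0.01645 = 2.48 mmol/kg

DIC = 2.48 mmol/kg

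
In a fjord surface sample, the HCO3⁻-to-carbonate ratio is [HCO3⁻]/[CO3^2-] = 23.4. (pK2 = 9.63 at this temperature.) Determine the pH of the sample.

pH = 8.26

From K2 = [H⁺][CO3^2-]/[HCO3⁻]:  pH = pK2 − log₁₀([HCO3⁻]/[CO3^2-])
log₁₀(23.4) = +1.369
pH = 9.63 − (+1.369) = 8.26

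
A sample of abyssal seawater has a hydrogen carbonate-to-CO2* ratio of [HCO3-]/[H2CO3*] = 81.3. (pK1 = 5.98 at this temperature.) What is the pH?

From K1 = [H⁺][HCO3-]/[H2CO3*]:  pH = pK1 + log₁₀([HCO3-]/[H2CO3*])
log₁₀(81.3) = +1.910
pH = 5.98 + (+1.910) = 7.89

pH = 7.89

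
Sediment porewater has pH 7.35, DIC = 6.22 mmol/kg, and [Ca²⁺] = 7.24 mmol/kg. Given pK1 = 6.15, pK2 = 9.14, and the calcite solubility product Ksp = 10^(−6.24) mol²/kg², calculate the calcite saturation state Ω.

Ω = 1.18

α₂ = 1 / (1 + [H⁺]/K2 + [H⁺]²/(K1K2)) = 1 / (1 + 10^+1.79 + 10^+0.59)
   = 1 / (1 + 61.660 + 3.8905) = 1/66.550 = 0.01503
[CO3²⁻] = α₂ × DIC = 0.01503 × 6.22 = 0.09346 mmol/kg
Ksp = 10^(−6.24) = 5.754×10^-7
Ω = [Ca²⁺][CO3²⁻]/Ksp = (7.24×10^-3)(9.346×10^-5) / 5.754×10^-7 = 1.18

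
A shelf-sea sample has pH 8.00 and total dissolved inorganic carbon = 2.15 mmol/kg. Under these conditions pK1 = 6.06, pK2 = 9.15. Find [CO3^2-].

α₂ = 1 / (1 + [H⁺]/K2 + [H⁺]²/(K1K2)) = 1 / (1 + 10^+1.15 + 10^-0.79)
   = 1 / (1 + 14.125 + 0.16218) = 1/15.288 = 0.06541
[CO3²⁻] = α₂ × DIC = 0.06541 × 2.15 = 0.141 mmol/kg

[CO3²⁻] = 0.141 mmol/kg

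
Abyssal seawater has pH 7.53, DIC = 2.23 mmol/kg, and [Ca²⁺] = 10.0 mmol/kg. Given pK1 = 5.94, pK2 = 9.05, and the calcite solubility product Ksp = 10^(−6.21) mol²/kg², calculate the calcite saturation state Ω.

Ω = 1.03

α₂ = 1 / (1 + [H⁺]/K2 + [H⁺]²/(K1K2)) = 1 / (1 + 10^+1.52 + 10^-0.07)
   = 1 / (1 + 33.113 + 0.85114) = 1/34.964 = 0.02860
[CO3²⁻] = α₂ × DIC = 0.02860 × 2.23 = 0.06378 mmol/kg
Ksp = 10^(−6.21) = 6.166×10^-7
Ω = [Ca²⁺][CO3²⁻]/Ksp = (10.0×10^-3)(6.378×10^-5) / 6.166×10^-7 = 1.03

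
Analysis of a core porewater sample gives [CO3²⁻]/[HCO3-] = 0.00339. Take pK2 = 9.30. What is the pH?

pH = 6.83

From K2 = [H⁺][CO3²⁻]/[HCO3-]:  pH = pK2 + log₁₀([CO3²⁻]/[HCO3-])
log₁₀(0.00339) = -2.470
pH = 9.30 + (-2.470) = 6.83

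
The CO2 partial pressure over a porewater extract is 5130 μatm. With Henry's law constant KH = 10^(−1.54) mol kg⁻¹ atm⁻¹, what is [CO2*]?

KH = 10^(−1.54) = 2.884×10^-2 mol kg⁻¹ atm⁻¹
[CO2*] = KH · pCO2 = 2.884×10^-2 × 5130×10^-6 atm = 1.48×10^-4 mol/kg

[CO2*] = 148 μmol/kg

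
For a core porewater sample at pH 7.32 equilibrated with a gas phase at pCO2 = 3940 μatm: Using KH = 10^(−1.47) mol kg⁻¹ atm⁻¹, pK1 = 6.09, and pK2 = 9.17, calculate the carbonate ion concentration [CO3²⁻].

[CO2*] = KH · pCO2 = 10^(−1.47) × 3940×10^-6 = 1.335×10^-4 mol/kg
α₀ = 1/(1 + K1/[H⁺] + K1K2/[H⁺]²) = 1/(1 + 10^+1.23 + 10^-0.62) = 0.05488
DIC = [CO2*]/α₀ = 1.335×10^-4 / 0.05488 = 2.433 mmol/kg
[CO3²⁻] = α₂·DIC; α₂ = 0.01316, so [CO3²⁻] = 0.01316 × 2.433 = 0.0320 mmol/kg

[CO3²⁻] = 0.0320 mmol/kg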